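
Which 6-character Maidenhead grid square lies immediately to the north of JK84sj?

JK84sk

Latitude subsquare j = 9; +1 → 10 = k.
The longitude characters are unchanged.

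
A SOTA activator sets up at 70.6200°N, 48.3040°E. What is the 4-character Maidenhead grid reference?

Add 180° to longitude and 90° to latitude: 228.30, 160.62.
Field (20°×10°, letters A–R): lon ⌊228.30/20⌋ = 11 → L; lat ⌊160.62/10⌋ = 16 → Q.
Square (2°×1°, digits 0–9): lon ⌊8.30/2⌋ = 4; lat ⌊0.62/1⌋ = 0.

LQ40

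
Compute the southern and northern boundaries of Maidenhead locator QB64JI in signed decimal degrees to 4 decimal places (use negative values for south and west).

-75.6667, -75.6250

Field Q=16, B=1: +16·20° lon, +1·10° lat → SW at lon 140°, lat -80°.
Square 6, 4: +6·2° lon, +4·1° lat → SW at lon 152°, lat -76°.
Subsquare j=9, i=8: +9·0.0833333° lon, +8·0.0416667° lat → SW at lon 152.75°, lat -75.6667°.
Cell spans 0.0833333° lon × 0.0416667° lat.
south -75.6667, north -75.6250.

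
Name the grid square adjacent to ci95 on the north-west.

CI86

Longitude square 9; −1 → 8.
Latitude square 5; +1 → 6.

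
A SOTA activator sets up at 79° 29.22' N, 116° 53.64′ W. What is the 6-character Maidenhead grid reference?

DQ19nl

Offset from 180°W / 90°S: lon 63.1060°, lat 169.4870°.
Field: lon ⌊63.1060/20⌋ = 3 → D; lat ⌊169.4870/10⌋ = 16 → Q.
Square: lon ⌊3.1060/2⌋ = 1; lat ⌊9.4870/1⌋ = 9.
Subsquare: lon ⌊1.1060/0.0833333⌋ = 13 → n; lat ⌊0.4870/0.0416667⌋ = 11 → l.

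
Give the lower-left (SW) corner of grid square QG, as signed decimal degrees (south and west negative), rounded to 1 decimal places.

-30.0, 140.0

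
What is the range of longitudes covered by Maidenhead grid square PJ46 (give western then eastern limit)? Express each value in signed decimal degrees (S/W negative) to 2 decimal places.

128.00, 130.00

Field P=15, J=9: +15·20° lon, +9·10° lat → SW at lon 120°, lat 0°.
Square 4, 6: +4·2° lon, +6·1° lat → SW at lon 128°, lat 6°.
Cell spans 2° lon × 1° lat.
west 128.00, east 130.00.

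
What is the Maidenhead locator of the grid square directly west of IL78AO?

Longitude subsquare a = 0; −1 → -1, wraps to 23 = x, carry into square.
Longitude square 7; −1 → 6.
The latitude characters are unchanged.

IL68xo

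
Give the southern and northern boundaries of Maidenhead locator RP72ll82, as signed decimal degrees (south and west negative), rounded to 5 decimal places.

Field R=17, P=15: +17·20° lon, +15·10° lat → SW at lon 160°, lat 60°.
Square 7, 2: +7·2° lon, +2·1° lat → SW at lon 174°, lat 62°.
Subsquare l=11, l=11: +11·0.0833333° lon, +11·0.0416667° lat → SW at lon 174.917°, lat 62.4583°.
Extended square 8, 2: +8·0.00833333° lon, +2·0.00416667° lat → SW at lon 174.983°, lat 62.4667°.
Cell spans 0.00833333° lon × 0.00416667° lat.
south 62.46667, north 62.47083.

62.46667, 62.47083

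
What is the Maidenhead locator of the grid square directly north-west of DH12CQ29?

DH12cr10

Longitude extended square 2; −1 → 1.
Latitude extended square 9; +1 → 10, wraps to 0, carry into subsquare.
Latitude subsquare q = 16; +1 → 17 = r.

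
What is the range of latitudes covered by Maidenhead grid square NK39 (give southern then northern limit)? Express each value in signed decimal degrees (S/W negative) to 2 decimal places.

Field N=13, K=10: +13·20° lon, +10·10° lat → SW at lon 80°, lat 10°.
Square 3, 9: +3·2° lon, +9·1° lat → SW at lon 86°, lat 19°.
Cell spans 2° lon × 1° lat.
south 19.00, north 20.00.

19.00, 20.00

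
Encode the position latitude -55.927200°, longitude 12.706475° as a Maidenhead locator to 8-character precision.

JD64ib47

Add 180° to longitude and 90° to latitude: 192.70648, 34.07280.
Field (20°×10°, letters A–R): 192.70648/20 → 9 → J, 34.07280/10 → 3 → D; chars JD.
Square (2°×1°, digits 0–9): 12.70648/2 → 6, 4.07280/1 → 4; chars 64.
Subsquare (5′×2.5′, letters a–x): 0.70648/0.0833333 → 8 → i, 0.07280/0.0416667 → 1 → b; chars ib.
Extended square (30″×15″, digits 0–9): 0.03981/0.00833333 → 4, 0.03113/0.00416667 → 7; chars 47.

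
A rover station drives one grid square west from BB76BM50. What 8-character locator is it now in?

BB76bm40

Longitude extended square 5; −1 → 4.
The latitude characters are unchanged.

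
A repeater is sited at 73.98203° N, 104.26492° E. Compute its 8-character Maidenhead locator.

OQ23dx15

Add 180° to longitude and 90° to latitude: 284.26492, 163.98203.
Field (20°×10°, letters A–R): 284.26492/20 → 14 → O, 163.98203/10 → 16 → Q; chars OQ.
Square (2°×1°, digits 0–9): 4.26492/2 → 2, 3.98203/1 → 3; chars 23.
Subsquare (5′×2.5′, letters a–x): 0.26492/0.0833333 → 3 → d, 0.98203/0.0416667 → 23 → x; chars dx.
Extended square (30″×15″, digits 0–9): 0.01492/0.00833333 → 1, 0.02370/0.00416667 → 5; chars 15.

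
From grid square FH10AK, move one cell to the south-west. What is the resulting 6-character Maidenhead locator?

FH00xj

Longitude subsquare a = 0; −1 → -1, wraps to 23 = x, carry into square.
Longitude square 1; −1 → 0.
Latitude subsquare k = 10; −1 → 9 = j.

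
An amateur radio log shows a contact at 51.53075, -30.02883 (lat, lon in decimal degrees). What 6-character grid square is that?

HO41xm

Add 180° to longitude and 90° to latitude: 149.9712, 141.5308.
Field: lon ⌊149.9712/20⌋ = 7 → H; lat ⌊141.5308/10⌋ = 14 → O.
Square: lon ⌊9.9712/2⌋ = 4; lat ⌊1.5308/1⌋ = 1.
Subsquare: lon ⌊1.9712/0.0833333⌋ = 23 → x; lat ⌊0.5308/0.0416667⌋ = 12 → m.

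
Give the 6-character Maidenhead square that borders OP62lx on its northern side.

OP63la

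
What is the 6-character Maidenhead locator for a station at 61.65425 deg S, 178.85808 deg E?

RC98ki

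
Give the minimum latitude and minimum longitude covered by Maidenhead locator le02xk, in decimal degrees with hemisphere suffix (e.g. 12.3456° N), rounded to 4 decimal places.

47.5833° S, 41.9167° E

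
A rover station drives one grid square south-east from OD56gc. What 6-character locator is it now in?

OD56hb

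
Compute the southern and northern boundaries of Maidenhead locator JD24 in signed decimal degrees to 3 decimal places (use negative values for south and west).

-56.000, -55.000

Field J=9, D=3: +9·20° lon, +3·10° lat → SW at lon 0°, lat -60°.
Square 2, 4: +2·2° lon, +4·1° lat → SW at lon 4°, lat -56°.
Cell spans 2° lon × 1° lat.
south -56.000, north -55.000.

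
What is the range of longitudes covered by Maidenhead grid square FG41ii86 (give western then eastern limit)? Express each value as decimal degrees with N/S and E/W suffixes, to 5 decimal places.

71.26667° W, 71.25833° W

Field F=5, G=6: +5·20° lon, +6·10° lat → SW at lon -80°, lat -30°.
Square 4, 1: +4·2° lon, +1·1° lat → SW at lon -72°, lat -29°.
Subsquare i=8, i=8: +8·0.0833333° lon, +8·0.0416667° lat → SW at lon -71.3333°, lat -28.6667°.
Extended square 8, 6: +8·0.00833333° lon, +6·0.00416667° lat → SW at lon -71.2667°, lat -28.6417°.
Cell spans 0.00833333° lon × 0.00416667° lat.
west 71.26667° W, east 71.25833° W.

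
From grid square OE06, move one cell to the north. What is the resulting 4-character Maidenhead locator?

OE07

Latitude square 6; +1 → 7.
The longitude characters are unchanged.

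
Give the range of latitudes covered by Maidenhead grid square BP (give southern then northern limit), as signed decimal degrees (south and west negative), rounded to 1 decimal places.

60.0, 70.0

Field B=1, P=15: +1·20° lon, +15·10° lat → SW at lon -160°, lat 60°.
Cell spans 20° lon × 10° lat.
south 60.0, north 70.0.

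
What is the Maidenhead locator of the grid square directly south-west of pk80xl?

Longitude subsquare x = 23; −1 → 22 = w.
Latitude subsquare l = 11; −1 → 10 = k.

PK80wk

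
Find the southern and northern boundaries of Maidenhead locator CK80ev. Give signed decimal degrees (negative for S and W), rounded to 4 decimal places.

10.8750, 10.9167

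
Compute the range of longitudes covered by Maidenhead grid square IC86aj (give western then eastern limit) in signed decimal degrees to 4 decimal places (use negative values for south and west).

-4.0000, -3.9167

Field I=8, C=2: +8·20° lon, +2·10° lat → SW at lon -20°, lat -70°.
Square 8, 6: +8·2° lon, +6·1° lat → SW at lon -4°, lat -64°.
Subsquare a=0, j=9: +0·0.0833333° lon, +9·0.0416667° lat → SW at lon -4°, lat -63.625°.
Cell spans 0.0833333° lon × 0.0416667° lat.
west -4.0000, east -3.9167.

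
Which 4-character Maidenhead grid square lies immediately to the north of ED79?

EE70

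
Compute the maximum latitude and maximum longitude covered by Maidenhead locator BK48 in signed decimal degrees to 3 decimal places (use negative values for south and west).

19.000, -150.000

Field B=1, K=10: +1·20° lon, +10·10° lat → SW at lon -160°, lat 10°.
Square 4, 8: +4·2° lon, +8·1° lat → SW at lon -152°, lat 18°.
Cell spans 2° lon × 1° lat. NE corner is SW corner plus one full cell.
latitude 19.000, longitude -150.000.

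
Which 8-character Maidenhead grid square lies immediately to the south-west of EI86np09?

EI86mp98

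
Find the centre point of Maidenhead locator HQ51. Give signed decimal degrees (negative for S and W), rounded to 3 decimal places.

71.500, -29.000

Field H=7, Q=16: +7·20° lon, +16·10° lat → SW at lon -40°, lat 70°.
Square 5, 1: +5·2° lon, +1·1° lat → SW at lon -30°, lat 71°.
Cell spans 2° lon × 1° lat. Centre is SW corner plus half of each.
latitude 71.500, longitude -29.000.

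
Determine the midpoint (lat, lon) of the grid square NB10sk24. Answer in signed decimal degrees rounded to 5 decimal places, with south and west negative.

Field N=13, B=1: +13·20° lon, +1·10° lat → SW at lon 80°, lat -80°.
Square 1, 0: +1·2° lon, +0·1° lat → SW at lon 82°, lat -80°.
Subsquare s=18, k=10: +18·0.0833333° lon, +10·0.0416667° lat → SW at lon 83.5°, lat -79.5833°.
Extended square 2, 4: +2·0.00833333° lon, +4·0.00416667° lat → SW at lon 83.5167°, lat -79.5667°.
Cell spans 0.00833333° lon × 0.00416667° lat. Centre is SW corner plus half of each.
latitude -79.56458, longitude 83.52083.

-79.56458, 83.52083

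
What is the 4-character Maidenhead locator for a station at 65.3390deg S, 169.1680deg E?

Add 180° to longitude and 90° to latitude: 349.17, 24.66.
Field: lon ⌊349.17/20⌋ = 17 → R; lat ⌊24.66/10⌋ = 2 → C.
Square: lon ⌊9.17/2⌋ = 4; lat ⌊4.66/1⌋ = 4.

RC44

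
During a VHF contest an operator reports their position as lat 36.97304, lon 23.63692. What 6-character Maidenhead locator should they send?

KM16tx

Add 180° to longitude and 90° to latitude: 203.6369, 126.9730.
Field: 203.6369/20 → 10 → K, 126.9730/10 → 12 → M; chars KM.
Square: 3.6369/2 → 1, 6.9730/1 → 6; chars 16.
Subsquare: 1.6369/0.0833333 → 19 → t, 0.9730/0.0416667 → 23 → x; chars tx.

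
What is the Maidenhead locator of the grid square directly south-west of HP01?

Longitude square 0; −1 → -1, wraps to 9, carry into field.
Longitude field H = 7; −1 → 6 = G.
Latitude square 1; −1 → 0.

GP90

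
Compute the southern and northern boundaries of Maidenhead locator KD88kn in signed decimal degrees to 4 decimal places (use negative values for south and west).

Field K=10, D=3: +10·20° lon, +3·10° lat → SW at lon 20°, lat -60°.
Square 8, 8: +8·2° lon, +8·1° lat → SW at lon 36°, lat -52°.
Subsquare k=10, n=13: +10·0.0833333° lon, +13·0.0416667° lat → SW at lon 36.8333°, lat -51.4583°.
Cell spans 0.0833333° lon × 0.0416667° lat.
south -51.4583, north -51.4167.

-51.4583, -51.4167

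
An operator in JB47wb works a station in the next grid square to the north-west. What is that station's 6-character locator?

Longitude subsquare w = 22; −1 → 21 = v.
Latitude subsquare b = 1; +1 → 2 = c.

JB47vc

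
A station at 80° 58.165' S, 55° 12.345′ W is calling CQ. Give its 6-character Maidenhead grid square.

GA29ja

Add 180° to longitude and 90° to latitude: 124.7943, 9.0306.
Field: lon ⌊124.7943/20⌋ = 6 → G; lat ⌊9.0306/10⌋ = 0 → A.
Square: lon ⌊4.7943/2⌋ = 2; lat ⌊9.0306/1⌋ = 9.
Subsquare: lon ⌊0.7943/0.0833333⌋ = 9 → j; lat ⌊0.0306/0.0416667⌋ = 0 → a.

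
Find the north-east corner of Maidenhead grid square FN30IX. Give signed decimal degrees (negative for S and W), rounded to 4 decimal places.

Field F=5, N=13: +5·20° lon, +13·10° lat → SW at lon -80°, lat 40°.
Square 3, 0: +3·2° lon, +0·1° lat → SW at lon -74°, lat 40°.
Subsquare i=8, x=23: +8·0.0833333° lon, +23·0.0416667° lat → SW at lon -73.3333°, lat 40.9583°.
Cell spans 0.0833333° lon × 0.0416667° lat. NE corner is SW corner plus one full cell.
latitude 41.0000, longitude -73.2500.

41.0000, -73.2500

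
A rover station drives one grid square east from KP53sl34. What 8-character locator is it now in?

KP53sl44

Longitude extended square 3; +1 → 4.
The latitude characters are unchanged.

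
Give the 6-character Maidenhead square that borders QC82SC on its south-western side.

QC82rb

Longitude subsquare s = 18; −1 → 17 = r.
Latitude subsquare c = 2; −1 → 1 = b.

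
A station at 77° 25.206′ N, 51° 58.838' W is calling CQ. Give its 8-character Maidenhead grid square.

GQ47ak20

Add 180° to longitude and 90° to latitude: 128.01937, 167.42010.
Field: lon ⌊128.01937/20⌋ = 6 → G; lat ⌊167.42010/10⌋ = 16 → Q.
Square: lon ⌊8.01937/2⌋ = 4; lat ⌊7.42010/1⌋ = 7.
Subsquare: lon ⌊0.01937/0.0833333⌋ = 0 → a; lat ⌊0.42010/0.0416667⌋ = 10 → k.
Extended square: lon ⌊0.01937/0.00833333⌋ = 2; lat ⌊0.00343/0.00416667⌋ = 0.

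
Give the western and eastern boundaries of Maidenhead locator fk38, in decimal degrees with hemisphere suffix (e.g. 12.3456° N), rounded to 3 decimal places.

Field F=5, K=10: +5·20° lon, +10·10° lat → SW at lon -80°, lat 10°.
Square 3, 8: +3·2° lon, +8·1° lat → SW at lon -74°, lat 18°.
Cell spans 2° lon × 1° lat.
west 74.000° W, east 72.000° W.

74.000° W, 72.000° W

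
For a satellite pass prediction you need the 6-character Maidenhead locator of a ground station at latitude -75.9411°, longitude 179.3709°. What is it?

RB94qb

Offset from 180°W / 90°S: lon 359.3709°, lat 14.0589°.
Field: 359.3709/20 → 17 → R, 14.0589/10 → 1 → B; chars RB.
Square: 19.3709/2 → 9, 4.0589/1 → 4; chars 94.
Subsquare: 1.3709/0.0833333 → 16 → q, 0.0589/0.0416667 → 1 → b; chars qb.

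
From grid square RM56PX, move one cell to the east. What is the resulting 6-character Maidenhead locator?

Longitude subsquare p = 15; +1 → 16 = q.
The latitude characters are unchanged.

RM56qx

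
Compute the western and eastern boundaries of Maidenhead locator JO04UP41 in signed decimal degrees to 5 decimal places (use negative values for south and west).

1.70000, 1.70833

Field J=9, O=14: +9·20° lon, +14·10° lat → SW at lon 0°, lat 50°.
Square 0, 4: +0·2° lon, +4·1° lat → SW at lon 0°, lat 54°.
Subsquare u=20, p=15: +20·0.0833333° lon, +15·0.0416667° lat → SW at lon 1.66667°, lat 54.625°.
Extended square 4, 1: +4·0.00833333° lon, +1·0.00416667° lat → SW at lon 1.7°, lat 54.6292°.
Cell spans 0.00833333° lon × 0.00416667° lat.
west 1.70000, east 1.70833.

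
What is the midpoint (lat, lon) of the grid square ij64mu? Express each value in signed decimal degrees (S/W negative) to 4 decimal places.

Field I=8, J=9: +8·20° lon, +9·10° lat → SW at lon -20°, lat 0°.
Square 6, 4: +6·2° lon, +4·1° lat → SW at lon -8°, lat 4°.
Subsquare m=12, u=20: +12·0.0833333° lon, +20·0.0416667° lat → SW at lon -7°, lat 4.83333°.
Cell spans 0.0833333° lon × 0.0416667° lat. Centre is SW corner plus half of each.
latitude 4.8542, longitude -6.9583.

4.8542, -6.9583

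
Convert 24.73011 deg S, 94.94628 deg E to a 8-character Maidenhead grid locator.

NG75lg34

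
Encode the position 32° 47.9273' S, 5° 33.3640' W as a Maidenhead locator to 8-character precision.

Shift to the Maidenhead origin (180°W, 90°S): lon 174.44393, lat 57.20121.
Field (20°×10°, letters A–R): lon ⌊174.44393/20⌋ = 8 → I; lat ⌊57.20121/10⌋ = 5 → F.
Square (2°×1°, digits 0–9): lon ⌊14.44393/2⌋ = 7; lat ⌊7.20121/1⌋ = 7.
Subsquare (5′×2.5′, letters a–x): lon ⌊0.44393/0.0833333⌋ = 5 → f; lat ⌊0.20121/0.0416667⌋ = 4 → e.
Extended square (30″×15″, digits 0–9): lon ⌊0.02727/0.00833333⌋ = 3; lat ⌊0.03454/0.00416667⌋ = 8.

IF77fe38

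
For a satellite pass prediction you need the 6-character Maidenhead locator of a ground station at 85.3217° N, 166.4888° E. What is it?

Shift to the Maidenhead origin (180°W, 90°S): lon 346.4888, lat 175.3217.
Field: 346.4888/20 → 17 → R, 175.3217/10 → 17 → R; chars RR.
Square: 6.4888/2 → 3, 5.3217/1 → 5; chars 35.
Subsquare: 0.4888/0.0833333 → 5 → f, 0.3217/0.0416667 → 7 → h; chars fh.

RR35fh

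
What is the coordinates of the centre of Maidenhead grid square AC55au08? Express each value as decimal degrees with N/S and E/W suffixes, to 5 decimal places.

64.13125° S, 169.99583° W

Field A=0, C=2: +0·20° lon, +2·10° lat → SW at lon -180°, lat -70°.
Square 5, 5: +5·2° lon, +5·1° lat → SW at lon -170°, lat -65°.
Subsquare a=0, u=20: +0·0.0833333° lon, +20·0.0416667° lat → SW at lon -170°, lat -64.1667°.
Extended square 0, 8: +0·0.00833333° lon, +8·0.00416667° lat → SW at lon -170°, lat -64.1333°.
Cell spans 0.00833333° lon × 0.00416667° lat. Centre is SW corner plus half of each.
latitude 64.13125° S, longitude 169.99583° W.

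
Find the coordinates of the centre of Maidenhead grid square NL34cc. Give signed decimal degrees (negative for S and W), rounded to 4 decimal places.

24.1042, 86.2083

Field N=13, L=11: +13·20° lon, +11·10° lat → SW at lon 80°, lat 20°.
Square 3, 4: +3·2° lon, +4·1° lat → SW at lon 86°, lat 24°.
Subsquare c=2, c=2: +2·0.0833333° lon, +2·0.0416667° lat → SW at lon 86.1667°, lat 24.0833°.
Cell spans 0.0833333° lon × 0.0416667° lat. Centre is SW corner plus half of each.
latitude 24.1042, longitude 86.2083.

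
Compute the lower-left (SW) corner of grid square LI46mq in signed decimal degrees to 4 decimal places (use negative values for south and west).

-3.3333, 49.0000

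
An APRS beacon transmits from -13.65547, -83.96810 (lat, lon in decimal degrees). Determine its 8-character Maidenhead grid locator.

EH86ai32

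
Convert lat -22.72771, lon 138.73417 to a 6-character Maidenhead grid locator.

PG97ig

Shift to the Maidenhead origin (180°W, 90°S): lon 318.7342, lat 67.2723.
Field: 318.7342/20 → 15 → P, 67.2723/10 → 6 → G; chars PG.
Square: 18.7342/2 → 9, 7.2723/1 → 7; chars 97.
Subsquare: 0.7342/0.0833333 → 8 → i, 0.2723/0.0416667 → 6 → g; chars ig.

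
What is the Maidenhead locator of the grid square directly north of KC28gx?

KC29ga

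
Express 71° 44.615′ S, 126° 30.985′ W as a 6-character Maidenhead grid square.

CB68rg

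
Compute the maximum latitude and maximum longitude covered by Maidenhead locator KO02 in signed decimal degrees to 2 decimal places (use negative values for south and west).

53.00, 22.00

Field K=10, O=14: +10·20° lon, +14·10° lat → SW at lon 20°, lat 50°.
Square 0, 2: +0·2° lon, +2·1° lat → SW at lon 20°, lat 52°.
Cell spans 2° lon × 1° lat. NE corner is SW corner plus one full cell.
latitude 53.00, longitude 22.00.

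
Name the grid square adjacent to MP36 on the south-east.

Longitude square 3; +1 → 4.
Latitude square 6; −1 → 5.

MP45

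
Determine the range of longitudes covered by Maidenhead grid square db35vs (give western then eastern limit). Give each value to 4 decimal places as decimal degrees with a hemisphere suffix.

Field D=3, B=1: +3·20° lon, +1·10° lat → SW at lon -120°, lat -80°.
Square 3, 5: +3·2° lon, +5·1° lat → SW at lon -114°, lat -75°.
Subsquare v=21, s=18: +21·0.0833333° lon, +18·0.0416667° lat → SW at lon -112.25°, lat -74.25°.
Cell spans 0.0833333° lon × 0.0416667° lat.
west 112.2500° W, east 112.1667° W.

112.2500° W, 112.1667° W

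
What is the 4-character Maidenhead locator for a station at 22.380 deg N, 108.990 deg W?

Shift to the Maidenhead origin (180°W, 90°S): lon 71.01, lat 112.38.
Field: 71.01/20 → 3 → D, 112.38/10 → 11 → L; chars DL.
Square: 11.01/2 → 5, 2.38/1 → 2; chars 52.

DL52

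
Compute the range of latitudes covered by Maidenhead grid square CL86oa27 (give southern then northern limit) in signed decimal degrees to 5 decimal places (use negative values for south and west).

Field C=2, L=11: +2·20° lon, +11·10° lat → SW at lon -140°, lat 20°.
Square 8, 6: +8·2° lon, +6·1° lat → SW at lon -124°, lat 26°.
Subsquare o=14, a=0: +14·0.0833333° lon, +0·0.0416667° lat → SW at lon -122.833°, lat 26°.
Extended square 2, 7: +2·0.00833333° lon, +7·0.00416667° lat → SW at lon -122.817°, lat 26.0292°.
Cell spans 0.00833333° lon × 0.00416667° lat.
south 26.02917, north 26.03333.

26.02917, 26.03333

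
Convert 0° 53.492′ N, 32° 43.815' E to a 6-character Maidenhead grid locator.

Offset from 180°W / 90°S: lon 212.7303°, lat 90.8915°.
Field: 212.7303/20 → 10 → K, 90.8915/10 → 9 → J; chars KJ.
Square: 12.7303/2 → 6, 0.8915/1 → 0; chars 60.
Subsquare: 0.7303/0.0833333 → 8 → i, 0.8915/0.0416667 → 21 → v; chars iv.

KJ60iv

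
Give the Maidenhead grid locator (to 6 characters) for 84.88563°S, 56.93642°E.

LA85lc

Offset from 180°W / 90°S: lon 236.9364°, lat 5.1144°.
Field (20°×10°, letters A–R): 236.9364/20 → 11 → L, 5.1144/10 → 0 → A; chars LA.
Square (2°×1°, digits 0–9): 16.9364/2 → 8, 5.1144/1 → 5; chars 85.
Subsquare (5′×2.5′, letters a–x): 0.9364/0.0833333 → 11 → l, 0.1144/0.0416667 → 2 → c; chars lc.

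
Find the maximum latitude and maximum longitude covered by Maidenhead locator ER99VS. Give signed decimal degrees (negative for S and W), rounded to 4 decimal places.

Field E=4, R=17: +4·20° lon, +17·10° lat → SW at lon -100°, lat 80°.
Square 9, 9: +9·2° lon, +9·1° lat → SW at lon -82°, lat 89°.
Subsquare v=21, s=18: +21·0.0833333° lon, +18·0.0416667° lat → SW at lon -80.25°, lat 89.75°.
Cell spans 0.0833333° lon × 0.0416667° lat. NE corner is SW corner plus one full cell.
latitude 89.7917, longitude -80.1667.

89.7917, -80.1667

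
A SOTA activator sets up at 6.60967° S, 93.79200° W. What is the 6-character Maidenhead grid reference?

EI33cj

Add 180° to longitude and 90° to latitude: 86.2080, 83.3903.
Field: lon ⌊86.2080/20⌋ = 4 → E; lat ⌊83.3903/10⌋ = 8 → I.
Square: lon ⌊6.2080/2⌋ = 3; lat ⌊3.3903/1⌋ = 3.
Subsquare: lon ⌊0.2080/0.0833333⌋ = 2 → c; lat ⌊0.3903/0.0416667⌋ = 9 → j.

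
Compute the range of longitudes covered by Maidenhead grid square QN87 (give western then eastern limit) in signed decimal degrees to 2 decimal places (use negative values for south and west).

156.00, 158.00

Field Q=16, N=13: +16·20° lon, +13·10° lat → SW at lon 140°, lat 40°.
Square 8, 7: +8·2° lon, +7·1° lat → SW at lon 156°, lat 47°.
Cell spans 2° lon × 1° lat.
west 156.00, east 158.00.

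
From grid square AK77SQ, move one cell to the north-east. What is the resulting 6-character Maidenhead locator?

AK77tr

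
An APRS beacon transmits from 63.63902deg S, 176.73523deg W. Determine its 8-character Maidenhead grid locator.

AC16pi16

Offset from 180°W / 90°S: lon 3.26477°, lat 26.36098°.
Field: lon ⌊3.26477/20⌋ = 0 → A; lat ⌊26.36098/10⌋ = 2 → C.
Square: lon ⌊3.26477/2⌋ = 1; lat ⌊6.36098/1⌋ = 6.
Subsquare: lon ⌊1.26477/0.0833333⌋ = 15 → p; lat ⌊0.36098/0.0416667⌋ = 8 → i.
Extended square: lon ⌊0.01477/0.00833333⌋ = 1; lat ⌊0.02765/0.00416667⌋ = 6.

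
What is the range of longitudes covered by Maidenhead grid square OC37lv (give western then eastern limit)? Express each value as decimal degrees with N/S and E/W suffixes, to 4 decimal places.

106.9167° E, 107.0000° E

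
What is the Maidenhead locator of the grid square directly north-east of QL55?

Longitude square 5; +1 → 6.
Latitude square 5; +1 → 6.

QL66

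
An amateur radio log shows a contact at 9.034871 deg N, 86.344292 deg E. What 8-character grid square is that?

NJ39ea18

Add 180° to longitude and 90° to latitude: 266.34429, 99.03487.
Field (20°×10°, letters A–R): lon ⌊266.34429/20⌋ = 13 → N; lat ⌊99.03487/10⌋ = 9 → J.
Square (2°×1°, digits 0–9): lon ⌊6.34429/2⌋ = 3; lat ⌊9.03487/1⌋ = 9.
Subsquare (5′×2.5′, letters a–x): lon ⌊0.34429/0.0833333⌋ = 4 → e; lat ⌊0.03487/0.0416667⌋ = 0 → a.
Extended square (30″×15″, digits 0–9): lon ⌊0.01096/0.00833333⌋ = 1; lat ⌊0.03487/0.00416667⌋ = 8.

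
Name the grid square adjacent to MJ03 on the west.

Longitude square 0; −1 → -1, wraps to 9, carry into field.
Longitude field M = 12; −1 → 11 = L.
The latitude characters are unchanged.

LJ93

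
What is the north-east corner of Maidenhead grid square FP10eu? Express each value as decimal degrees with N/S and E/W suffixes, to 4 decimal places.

60.8750° N, 77.5833° W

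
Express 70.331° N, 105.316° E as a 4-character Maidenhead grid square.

OQ20

Shift to the Maidenhead origin (180°W, 90°S): lon 285.32, lat 160.33.
Field: lon ⌊285.32/20⌋ = 14 → O; lat ⌊160.33/10⌋ = 16 → Q.
Square: lon ⌊5.32/2⌋ = 2; lat ⌊0.33/1⌋ = 0.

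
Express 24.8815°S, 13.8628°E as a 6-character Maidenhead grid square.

JG65wc

Offset from 180°W / 90°S: lon 193.8628°, lat 65.1185°.
Field: lon ⌊193.8628/20⌋ = 9 → J; lat ⌊65.1185/10⌋ = 6 → G.
Square: lon ⌊13.8628/2⌋ = 6; lat ⌊5.1185/1⌋ = 5.
Subsquare: lon ⌊1.8628/0.0833333⌋ = 22 → w; lat ⌊0.1185/0.0416667⌋ = 2 → c.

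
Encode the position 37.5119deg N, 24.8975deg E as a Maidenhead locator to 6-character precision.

KM27km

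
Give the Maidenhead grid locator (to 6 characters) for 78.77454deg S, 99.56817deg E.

Shift to the Maidenhead origin (180°W, 90°S): lon 279.5682, lat 11.2255.
Field (20°×10°, letters A–R): lon ⌊279.5682/20⌋ = 13 → N; lat ⌊11.2255/10⌋ = 1 → B.
Square (2°×1°, digits 0–9): lon ⌊19.5682/2⌋ = 9; lat ⌊1.2255/1⌋ = 1.
Subsquare (5′×2.5′, letters a–x): lon ⌊1.5682/0.0833333⌋ = 18 → s; lat ⌊0.2255/0.0416667⌋ = 5 → f.

NB91sf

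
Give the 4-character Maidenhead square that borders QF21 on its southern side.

QF20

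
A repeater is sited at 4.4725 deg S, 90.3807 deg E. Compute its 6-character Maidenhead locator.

NI55em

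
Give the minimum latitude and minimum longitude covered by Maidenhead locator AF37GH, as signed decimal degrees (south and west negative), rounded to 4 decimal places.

-32.7083, -173.5000

Field A=0, F=5: +0·20° lon, +5·10° lat → SW at lon -180°, lat -40°.
Square 3, 7: +3·2° lon, +7·1° lat → SW at lon -174°, lat -33°.
Subsquare g=6, h=7: +6·0.0833333° lon, +7·0.0416667° lat → SW at lon -173.5°, lat -32.7083°.
latitude -32.7083, longitude -173.5000.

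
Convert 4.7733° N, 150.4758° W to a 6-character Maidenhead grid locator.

BJ44ss

Offset from 180°W / 90°S: lon 29.5242°, lat 94.7733°.
Field: lon ⌊29.5242/20⌋ = 1 → B; lat ⌊94.7733/10⌋ = 9 → J.
Square: lon ⌊9.5242/2⌋ = 4; lat ⌊4.7733/1⌋ = 4.
Subsquare: lon ⌊1.5242/0.0833333⌋ = 18 → s; lat ⌊0.7733/0.0416667⌋ = 18 → s.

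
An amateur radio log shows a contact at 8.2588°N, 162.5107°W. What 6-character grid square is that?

Offset from 180°W / 90°S: lon 17.4893°, lat 98.2588°.
Field: 17.4893/20 → 0 → A, 98.2588/10 → 9 → J; chars AJ.
Square: 17.4893/2 → 8, 8.2588/1 → 8; chars 88.
Subsquare: 1.4893/0.0833333 → 17 → r, 0.2588/0.0416667 → 6 → g; chars rg.

AJ88rg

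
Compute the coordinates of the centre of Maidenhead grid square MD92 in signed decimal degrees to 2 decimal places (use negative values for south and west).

Field M=12, D=3: +12·20° lon, +3·10° lat → SW at lon 60°, lat -60°.
Square 9, 2: +9·2° lon, +2·1° lat → SW at lon 78°, lat -58°.
Cell spans 2° lon × 1° lat. Centre is SW corner plus half of each.
latitude -57.50, longitude 79.00.

-57.50, 79.00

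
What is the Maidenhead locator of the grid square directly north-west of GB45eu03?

GB45du94

Longitude extended square 0; −1 → -1, wraps to 9, carry into subsquare.
Longitude subsquare e = 4; −1 → 3 = d.
Latitude extended square 3; +1 → 4.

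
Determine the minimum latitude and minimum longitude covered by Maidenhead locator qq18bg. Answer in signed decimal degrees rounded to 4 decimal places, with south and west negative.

Field Q=16, Q=16: +16·20° lon, +16·10° lat → SW at lon 140°, lat 70°.
Square 1, 8: +1·2° lon, +8·1° lat → SW at lon 142°, lat 78°.
Subsquare b=1, g=6: +1·0.0833333° lon, +6·0.0416667° lat → SW at lon 142.083°, lat 78.25°.
latitude 78.2500, longitude 142.0833.

78.2500, 142.0833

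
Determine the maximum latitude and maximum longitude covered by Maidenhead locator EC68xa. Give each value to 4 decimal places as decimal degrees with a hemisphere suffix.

61.9583° S, 86.0000° W

Field E=4, C=2: +4·20° lon, +2·10° lat → SW at lon -100°, lat -70°.
Square 6, 8: +6·2° lon, +8·1° lat → SW at lon -88°, lat -62°.
Subsquare x=23, a=0: +23·0.0833333° lon, +0·0.0416667° lat → SW at lon -86.0833°, lat -62°.
Cell spans 0.0833333° lon × 0.0416667° lat. NE corner is SW corner plus one full cell.
latitude 61.9583° S, longitude 86.0000° W.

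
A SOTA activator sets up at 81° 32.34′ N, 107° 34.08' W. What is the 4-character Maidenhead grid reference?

Offset from 180°W / 90°S: lon 72.43°, lat 171.54°.
Field (20°×10°, letters A–R): 72.43/20 → 3 → D, 171.54/10 → 17 → R; chars DR.
Square (2°×1°, digits 0–9): 12.43/2 → 6, 1.54/1 → 1; chars 61.

DR61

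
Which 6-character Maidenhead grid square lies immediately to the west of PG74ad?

PG64xd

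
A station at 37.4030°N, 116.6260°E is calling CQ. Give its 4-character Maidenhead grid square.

Shift to the Maidenhead origin (180°W, 90°S): lon 296.63, lat 127.40.
Field (20°×10°, letters A–R): 296.63/20 → 14 → O, 127.40/10 → 12 → M; chars OM.
Square (2°×1°, digits 0–9): 16.63/2 → 8, 7.40/1 → 7; chars 87.

OM87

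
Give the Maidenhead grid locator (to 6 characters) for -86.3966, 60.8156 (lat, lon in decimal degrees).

MA03jo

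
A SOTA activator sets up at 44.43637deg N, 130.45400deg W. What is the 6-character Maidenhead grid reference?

CN44sk

Offset from 180°W / 90°S: lon 49.5460°, lat 134.4364°.
Field (20°×10°, letters A–R): 49.5460/20 → 2 → C, 134.4364/10 → 13 → N; chars CN.
Square (2°×1°, digits 0–9): 9.5460/2 → 4, 4.4364/1 → 4; chars 44.
Subsquare (5′×2.5′, letters a–x): 1.5460/0.0833333 → 18 → s, 0.4364/0.0416667 → 10 → k; chars sk.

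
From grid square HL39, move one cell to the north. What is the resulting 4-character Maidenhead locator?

Latitude square 9; +1 → 10, wraps to 0, carry into field.
Latitude field L = 11; +1 → 12 = M.
The longitude characters are unchanged.

HM30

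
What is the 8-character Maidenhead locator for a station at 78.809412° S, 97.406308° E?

Add 180° to longitude and 90° to latitude: 277.40631, 11.19059.
Field: lon ⌊277.40631/20⌋ = 13 → N; lat ⌊11.19059/10⌋ = 1 → B.
Square: lon ⌊17.40631/2⌋ = 8; lat ⌊1.19059/1⌋ = 1.
Subsquare: lon ⌊1.40631/0.0833333⌋ = 16 → q; lat ⌊0.19059/0.0416667⌋ = 4 → e.
Extended square: lon ⌊0.07297/0.00833333⌋ = 8; lat ⌊0.02392/0.00416667⌋ = 5.

NB81qe85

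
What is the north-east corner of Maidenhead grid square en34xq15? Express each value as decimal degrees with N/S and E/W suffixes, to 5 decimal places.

44.69167° N, 92.06667° W

Field E=4, N=13: +4·20° lon, +13·10° lat → SW at lon -100°, lat 40°.
Square 3, 4: +3·2° lon, +4·1° lat → SW at lon -94°, lat 44°.
Subsquare x=23, q=16: +23·0.0833333° lon, +16·0.0416667° lat → SW at lon -92.0833°, lat 44.6667°.
Extended square 1, 5: +1·0.00833333° lon, +5·0.00416667° lat → SW at lon -92.075°, lat 44.6875°.
Cell spans 0.00833333° lon × 0.00416667° lat. NE corner is SW corner plus one full cell.
latitude 44.69167° N, longitude 92.06667° W.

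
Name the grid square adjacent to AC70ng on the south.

Latitude subsquare g = 6; −1 → 5 = f.
The longitude characters are unchanged.

AC70nf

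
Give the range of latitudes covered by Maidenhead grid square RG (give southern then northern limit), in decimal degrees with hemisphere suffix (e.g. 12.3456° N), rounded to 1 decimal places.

Field R=17, G=6: +17·20° lon, +6·10° lat → SW at lon 160°, lat -30°.
Cell spans 20° lon × 10° lat.
south 30.0° S, north 20.0° S.

30.0° S, 20.0° S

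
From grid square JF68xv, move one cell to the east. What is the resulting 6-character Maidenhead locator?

JF78av

Longitude subsquare x = 23; +1 → 24, wraps to 0 = a, carry into square.
Longitude square 6; +1 → 7.
The latitude characters are unchanged.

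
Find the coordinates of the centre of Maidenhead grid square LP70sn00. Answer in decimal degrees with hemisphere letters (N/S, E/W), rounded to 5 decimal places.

60.54375° N, 55.50417° E

Field L=11, P=15: +11·20° lon, +15·10° lat → SW at lon 40°, lat 60°.
Square 7, 0: +7·2° lon, +0·1° lat → SW at lon 54°, lat 60°.
Subsquare s=18, n=13: +18·0.0833333° lon, +13·0.0416667° lat → SW at lon 55.5°, lat 60.5417°.
Extended square 0, 0: +0·0.00833333° lon, +0·0.00416667° lat → SW at lon 55.5°, lat 60.5417°.
Cell spans 0.00833333° lon × 0.00416667° lat. Centre is SW corner plus half of each.
latitude 60.54375° N, longitude 55.50417° E.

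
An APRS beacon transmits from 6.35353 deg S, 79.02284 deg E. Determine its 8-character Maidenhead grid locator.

MI93mp25

Offset from 180°W / 90°S: lon 259.02284°, lat 83.64647°.
Field: lon ⌊259.02284/20⌋ = 12 → M; lat ⌊83.64647/10⌋ = 8 → I.
Square: lon ⌊19.02284/2⌋ = 9; lat ⌊3.64647/1⌋ = 3.
Subsquare: lon ⌊1.02284/0.0833333⌋ = 12 → m; lat ⌊0.64647/0.0416667⌋ = 15 → p.
Extended square: lon ⌊0.02284/0.00833333⌋ = 2; lat ⌊0.02147/0.00416667⌋ = 5.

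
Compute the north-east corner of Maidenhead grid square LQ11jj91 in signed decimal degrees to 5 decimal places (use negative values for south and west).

Field L=11, Q=16: +11·20° lon, +16·10° lat → SW at lon 40°, lat 70°.
Square 1, 1: +1·2° lon, +1·1° lat → SW at lon 42°, lat 71°.
Subsquare j=9, j=9: +9·0.0833333° lon, +9·0.0416667° lat → SW at lon 42.75°, lat 71.375°.
Extended square 9, 1: +9·0.00833333° lon, +1·0.00416667° lat → SW at lon 42.825°, lat 71.3792°.
Cell spans 0.00833333° lon × 0.00416667° lat. NE corner is SW corner plus one full cell.
latitude 71.38333, longitude 42.83333.

71.38333, 42.83333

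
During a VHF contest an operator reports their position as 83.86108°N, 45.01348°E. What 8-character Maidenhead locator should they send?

LR23mu16

Add 180° to longitude and 90° to latitude: 225.01348, 173.86108.
Field (20°×10°, letters A–R): 225.01348/20 → 11 → L, 173.86108/10 → 17 → R; chars LR.
Square (2°×1°, digits 0–9): 5.01348/2 → 2, 3.86108/1 → 3; chars 23.
Subsquare (5′×2.5′, letters a–x): 1.01348/0.0833333 → 12 → m, 0.86108/0.0416667 → 20 → u; chars mu.
Extended square (30″×15″, digits 0–9): 0.01348/0.00833333 → 1, 0.02775/0.00416667 → 6; chars 16.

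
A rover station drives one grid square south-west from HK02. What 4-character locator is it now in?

Longitude square 0; −1 → -1, wraps to 9, carry into field.
Longitude field H = 7; −1 → 6 = G.
Latitude square 2; −1 → 1.

GK91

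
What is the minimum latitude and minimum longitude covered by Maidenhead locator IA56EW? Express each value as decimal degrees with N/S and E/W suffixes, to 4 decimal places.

83.0833° S, 9.6667° W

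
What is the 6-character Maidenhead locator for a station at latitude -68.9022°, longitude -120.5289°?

CC91rc

Shift to the Maidenhead origin (180°W, 90°S): lon 59.4711, lat 21.0978.
Field: 59.4711/20 → 2 → C, 21.0978/10 → 2 → C; chars CC.
Square: 19.4711/2 → 9, 1.0978/1 → 1; chars 91.
Subsquare: 1.4711/0.0833333 → 17 → r, 0.0978/0.0416667 → 2 → c; chars rc.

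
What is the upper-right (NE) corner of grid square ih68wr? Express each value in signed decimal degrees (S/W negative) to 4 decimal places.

Field I=8, H=7: +8·20° lon, +7·10° lat → SW at lon -20°, lat -20°.
Square 6, 8: +6·2° lon, +8·1° lat → SW at lon -8°, lat -12°.
Subsquare w=22, r=17: +22·0.0833333° lon, +17·0.0416667° lat → SW at lon -6.16667°, lat -11.2917°.
Cell spans 0.0833333° lon × 0.0416667° lat. NE corner is SW corner plus one full cell.
latitude -11.2500, longitude -6.0833.

-11.2500, -6.0833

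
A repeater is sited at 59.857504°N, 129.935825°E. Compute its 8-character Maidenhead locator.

PO49xu25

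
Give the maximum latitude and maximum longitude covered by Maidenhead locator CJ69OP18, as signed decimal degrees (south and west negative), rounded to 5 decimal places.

Field C=2, J=9: +2·20° lon, +9·10° lat → SW at lon -140°, lat 0°.
Square 6, 9: +6·2° lon, +9·1° lat → SW at lon -128°, lat 9°.
Subsquare o=14, p=15: +14·0.0833333° lon, +15·0.0416667° lat → SW at lon -126.833°, lat 9.625°.
Extended square 1, 8: +1·0.00833333° lon, +8·0.00416667° lat → SW at lon -126.825°, lat 9.65833°.
Cell spans 0.00833333° lon × 0.00416667° lat. NE corner is SW corner plus one full cell.
latitude 9.66250, longitude -126.81667.

9.66250, -126.81667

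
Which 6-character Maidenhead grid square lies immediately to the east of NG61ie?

Longitude subsquare i = 8; +1 → 9 = j.
The latitude characters are unchanged.

NG61je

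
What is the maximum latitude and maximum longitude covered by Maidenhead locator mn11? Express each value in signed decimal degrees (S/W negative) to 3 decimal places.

42.000, 64.000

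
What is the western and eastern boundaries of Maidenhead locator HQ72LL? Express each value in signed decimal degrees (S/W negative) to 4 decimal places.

Field H=7, Q=16: +7·20° lon, +16·10° lat → SW at lon -40°, lat 70°.
Square 7, 2: +7·2° lon, +2·1° lat → SW at lon -26°, lat 72°.
Subsquare l=11, l=11: +11·0.0833333° lon, +11·0.0416667° lat → SW at lon -25.0833°, lat 72.4583°.
Cell spans 0.0833333° lon × 0.0416667° lat.
west -25.0833, east -25.0000.

-25.0833, -25.0000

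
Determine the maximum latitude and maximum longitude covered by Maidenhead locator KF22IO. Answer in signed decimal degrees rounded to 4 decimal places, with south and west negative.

-37.3750, 24.7500

Field K=10, F=5: +10·20° lon, +5·10° lat → SW at lon 20°, lat -40°.
Square 2, 2: +2·2° lon, +2·1° lat → SW at lon 24°, lat -38°.
Subsquare i=8, o=14: +8·0.0833333° lon, +14·0.0416667° lat → SW at lon 24.6667°, lat -37.4167°.
Cell spans 0.0833333° lon × 0.0416667° lat. NE corner is SW corner plus one full cell.
latitude -37.3750, longitude 24.7500.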